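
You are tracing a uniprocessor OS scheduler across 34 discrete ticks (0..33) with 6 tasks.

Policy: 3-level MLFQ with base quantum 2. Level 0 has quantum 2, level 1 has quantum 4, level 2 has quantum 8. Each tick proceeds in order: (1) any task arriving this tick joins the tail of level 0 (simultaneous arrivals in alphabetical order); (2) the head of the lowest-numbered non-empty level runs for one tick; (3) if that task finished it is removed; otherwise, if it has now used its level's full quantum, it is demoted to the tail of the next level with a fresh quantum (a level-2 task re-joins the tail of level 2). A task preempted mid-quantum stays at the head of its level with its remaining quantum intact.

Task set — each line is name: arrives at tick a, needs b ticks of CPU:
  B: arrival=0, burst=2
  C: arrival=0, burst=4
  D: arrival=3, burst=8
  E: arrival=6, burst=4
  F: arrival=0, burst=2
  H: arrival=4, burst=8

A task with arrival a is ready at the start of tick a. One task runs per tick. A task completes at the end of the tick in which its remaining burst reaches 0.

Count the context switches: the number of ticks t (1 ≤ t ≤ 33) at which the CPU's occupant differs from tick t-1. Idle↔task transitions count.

context switches = 12

t=0: L0/L1/L2 = BCF/-/- → run B
t=1: L0/L1/L2 = BCF/-/- → run B
t=2: L0/L1/L2 = CF/-/- → run C
t=3: L0/L1/L2 = CFD/-/- → run C
t=4: L0/L1/L2 = FDH/C/- → run F
t=5: L0/L1/L2 = FDH/C/- → run F
t=6: L0/L1/L2 = DHE/C/- → run D
t=7: L0/L1/L2 = DHE/C/- → run D
t=8: L0/L1/L2 = HE/CD/- → run H
t=9: L0/L1/L2 = HE/CD/- → run H
t=10: L0/L1/L2 = E/CDH/- → run E
t=11: L0/L1/L2 = E/CDH/- → run E
t=12: L0/L1/L2 = -/CDHE/- → run C
t=13: L0/L1/L2 = -/CDHE/- → run C
t=14: L0/L1/L2 = -/DHE/- → run D
t=15: L0/L1/L2 = -/DHE/- → run D
t=16: L0/L1/L2 = -/DHE/- → run D
t=17: L0/L1/L2 = -/DHE/- → run D
t=18: L0/L1/L2 = -/HE/D → run H
t=19: L0/L1/L2 = -/HE/D → run H
t=20: L0/L1/L2 = -/HE/D → run H
t=21: L0/L1/L2 = -/HE/D → run H
t=22: L0/L1/L2 = -/E/DH → run E
t=23: L0/L1/L2 = -/E/DH → run E
t=24: L0/L1/L2 = -/-/DH → run D
t=25: L0/L1/L2 = -/-/DH → run D
t=26: L0/L1/L2 = -/-/H → run H
t=27: L0/L1/L2 = -/-/H → run H
t=28: (idle)
t=29: (idle)
t=30: (idle)
t=31: (idle)
t=32: (idle)
t=33: (idle)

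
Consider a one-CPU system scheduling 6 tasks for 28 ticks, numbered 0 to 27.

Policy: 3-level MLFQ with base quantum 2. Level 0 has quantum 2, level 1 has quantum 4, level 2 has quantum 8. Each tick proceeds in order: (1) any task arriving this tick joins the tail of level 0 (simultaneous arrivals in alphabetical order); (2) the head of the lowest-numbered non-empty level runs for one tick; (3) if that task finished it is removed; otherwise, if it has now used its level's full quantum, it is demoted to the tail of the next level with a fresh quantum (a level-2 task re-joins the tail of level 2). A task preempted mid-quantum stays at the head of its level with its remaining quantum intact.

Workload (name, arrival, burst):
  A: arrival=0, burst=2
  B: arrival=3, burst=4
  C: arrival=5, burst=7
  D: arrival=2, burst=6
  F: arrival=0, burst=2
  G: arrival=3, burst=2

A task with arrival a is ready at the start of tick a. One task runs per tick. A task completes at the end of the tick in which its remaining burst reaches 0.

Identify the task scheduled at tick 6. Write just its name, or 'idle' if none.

t=0: L0/L1/L2 = AF/-/- → run A
t=1: L0/L1/L2 = AF/-/- → run A
t=2: L0/L1/L2 = FD/-/- → run F
t=3: L0/L1/L2 = FDBG/-/- → run F
t=4: L0/L1/L2 = DBG/-/- → run D
t=5: L0/L1/L2 = DBGC/-/- → run D
t=6: L0/L1/L2 = BGC/D/- → run B
t=7: L0/L1/L2 = BGC/D/- → run B
t=8: L0/L1/L2 = GC/DB/- → run G
t=9: L0/L1/L2 = GC/DB/- → run G
t=10: L0/L1/L2 = C/DB/- → run C
t=11: L0/L1/L2 = C/DB/- → run C
t=12: L0/L1/L2 = -/DBC/- → run D
t=13: L0/L1/L2 = -/DBC/- → run D
t=14: L0/L1/L2 = -/DBC/- → run D
t=15: L0/L1/L2 = -/DBC/- → run D
t=16: L0/L1/L2 = -/BC/- → run B
t=17: L0/L1/L2 = -/BC/- → run B
t=18: L0/L1/L2 = -/C/- → run C
t=19: L0/L1/L2 = -/C/- → run C
t=20: L0/L1/L2 = -/C/- → run C
t=21: L0/L1/L2 = -/C/- → run C
t=22: L0/L1/L2 = -/-/C → run C
t=23: (idle)
t=24: (idle)
t=25: (idle)
t=26: (idle)
t=27: (idle)

running at tick 6 = B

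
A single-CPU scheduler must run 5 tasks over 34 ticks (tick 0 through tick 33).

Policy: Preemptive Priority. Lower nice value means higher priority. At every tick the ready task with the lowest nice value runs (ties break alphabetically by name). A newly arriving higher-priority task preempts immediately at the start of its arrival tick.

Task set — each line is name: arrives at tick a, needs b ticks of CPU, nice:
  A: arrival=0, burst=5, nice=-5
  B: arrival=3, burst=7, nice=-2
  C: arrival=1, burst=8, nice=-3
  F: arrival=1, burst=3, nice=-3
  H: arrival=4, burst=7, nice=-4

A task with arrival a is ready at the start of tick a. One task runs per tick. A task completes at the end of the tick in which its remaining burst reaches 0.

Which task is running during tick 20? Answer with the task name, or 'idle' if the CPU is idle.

t=0: ready={A} → run A
t=1: ready={A,C,F} → run A
t=2: ready={A,C,F} → run A
t=3: ready={A,B,C,F} → run A
t=4: ready={A,B,C,F,H} → run A
t=5: ready={B,C,F,H} → run H
t=6: ready={B,C,F,H} → run H
t=7: ready={B,C,F,H} → run H
t=8: ready={B,C,F,H} → run H
t=9: ready={B,C,F,H} → run H
t=10: ready={B,C,F,H} → run H
t=11: ready={B,C,F,H} → run H
t=12: ready={B,C,F} → run C
t=13: ready={B,C,F} → run C
t=14: ready={B,C,F} → run C
t=15: ready={B,C,F} → run C
t=16: ready={B,C,F} → run C
t=17: ready={B,C,F} → run C
t=18: ready={B,C,F} → run C
t=19: ready={B,C,F} → run C
t=20: ready={B,F} → run F
t=21: ready={B,F} → run F
t=22: ready={B,F} → run F
t=23: ready={B} → run B
t=24: ready={B} → run B
t=25: ready={B} → run B
t=26: ready={B} → run B
t=27: ready={B} → run B
t=28: ready={B} → run B
t=29: ready={B} → run B
t=30: (idle)
t=31: (idle)
t=32: (idle)
t=33: (idle)

running at tick 20 = F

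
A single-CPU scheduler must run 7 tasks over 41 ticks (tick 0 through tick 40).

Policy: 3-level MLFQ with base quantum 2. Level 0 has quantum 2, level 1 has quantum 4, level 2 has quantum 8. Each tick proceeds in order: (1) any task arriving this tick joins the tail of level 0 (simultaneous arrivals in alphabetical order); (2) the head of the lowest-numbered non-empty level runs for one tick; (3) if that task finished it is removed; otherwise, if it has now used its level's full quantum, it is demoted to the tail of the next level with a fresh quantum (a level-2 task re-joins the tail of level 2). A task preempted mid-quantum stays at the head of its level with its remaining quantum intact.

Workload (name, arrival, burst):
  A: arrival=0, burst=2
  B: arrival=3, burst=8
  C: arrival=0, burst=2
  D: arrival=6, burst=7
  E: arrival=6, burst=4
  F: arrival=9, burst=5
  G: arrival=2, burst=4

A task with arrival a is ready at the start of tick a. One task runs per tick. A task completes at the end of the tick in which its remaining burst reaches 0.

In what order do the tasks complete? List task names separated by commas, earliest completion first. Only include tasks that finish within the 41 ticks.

completion order = A, C, G, E, F, B, D

t=0: L0/L1/L2 = AC/-/- → run A
t=1: L0/L1/L2 = AC/-/- → run A
t=2: L0/L1/L2 = CG/-/- → run C
t=3: L0/L1/L2 = CGB/-/- → run C
t=4: L0/L1/L2 = GB/-/- → run G
t=5: L0/L1/L2 = GB/-/- → run G
t=6: L0/L1/L2 = BDE/G/- → run B
t=7: L0/L1/L2 = BDE/G/- → run B
t=8: L0/L1/L2 = DE/GB/- → run D
t=9: L0/L1/L2 = DEF/GB/- → run D
t=10: L0/L1/L2 = EF/GBD/- → run E
t=11: L0/L1/L2 = EF/GBD/- → run E
t=12: L0/L1/L2 = F/GBDE/- → run F
t=13: L0/L1/L2 = F/GBDE/- → run F
t=14: L0/L1/L2 = -/GBDEF/- → run G
t=15: L0/L1/L2 = -/GBDEF/- → run G
t=16: L0/L1/L2 = -/BDEF/- → run B
t=17: L0/L1/L2 = -/BDEF/- → run B
t=18: L0/L1/L2 = -/BDEF/- → run B
t=19: L0/L1/L2 = -/BDEF/- → run B
t=20: L0/L1/L2 = -/DEF/B → run D
t=21: L0/L1/L2 = -/DEF/B → run D
t=22: L0/L1/L2 = -/DEF/B → run D
t=23: L0/L1/L2 = -/DEF/B → run D
t=24: L0/L1/L2 = -/EF/BD → run E
t=25: L0/L1/L2 = -/EF/BD → run E
t=26: L0/L1/L2 = -/F/BD → run F
t=27: L0/L1/L2 = -/F/BD → run F
t=28: L0/L1/L2 = -/F/BD → run F
t=29: L0/L1/L2 = -/-/BD → run B
t=30: L0/L1/L2 = -/-/BD → run B
t=31: L0/L1/L2 = -/-/D → run D
t=32: (idle)
t=33: (idle)
t=34: (idle)
t=35: (idle)
t=36: (idle)
t=37: (idle)
t=38: (idle)
t=39: (idle)
t=40: (idle)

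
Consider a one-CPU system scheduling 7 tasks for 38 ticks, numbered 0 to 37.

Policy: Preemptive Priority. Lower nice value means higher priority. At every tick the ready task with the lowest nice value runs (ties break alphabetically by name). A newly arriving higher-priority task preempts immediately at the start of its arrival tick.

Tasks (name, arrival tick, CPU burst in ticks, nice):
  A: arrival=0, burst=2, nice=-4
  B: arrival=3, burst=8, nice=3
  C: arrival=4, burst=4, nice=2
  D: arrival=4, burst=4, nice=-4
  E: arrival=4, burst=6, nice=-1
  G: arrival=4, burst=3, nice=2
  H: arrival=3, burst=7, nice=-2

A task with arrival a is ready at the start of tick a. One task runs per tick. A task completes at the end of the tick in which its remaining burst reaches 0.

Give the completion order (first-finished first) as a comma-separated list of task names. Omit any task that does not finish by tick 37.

t=0: ready={A} → run A
t=1: ready={A} → run A
t=2: (idle)
t=3: ready={B,H} → run H
t=4: ready={B,C,D,E,G,H} → run D
t=5: ready={B,C,D,E,G,H} → run D
t=6: ready={B,C,D,E,G,H} → run D
t=7: ready={B,C,D,E,G,H} → run D
t=8: ready={B,C,E,G,H} → run H
t=9: ready={B,C,E,G,H} → run H
t=10: ready={B,C,E,G,H} → run H
t=11: ready={B,C,E,G,H} → run H
t=12: ready={B,C,E,G,H} → run H
t=13: ready={B,C,E,G,H} → run H
t=14: ready={B,C,E,G} → run E
t=15: ready={B,C,E,G} → run E
t=16: ready={B,C,E,G} → run E
t=17: ready={B,C,E,G} → run E
t=18: ready={B,C,E,G} → run E
t=19: ready={B,C,E,G} → run E
t=20: ready={B,C,G} → run C
t=21: ready={B,C,G} → run C
t=22: ready={B,C,G} → run C
t=23: ready={B,C,G} → run C
t=24: ready={B,G} → run G
t=25: ready={B,G} → run G
t=26: ready={B,G} → run G
t=27: ready={B} → run B
t=28: ready={B} → run B
t=29: ready={B} → run B
t=30: ready={B} → run B
t=31: ready={B} → run B
t=32: ready={B} → run B
t=33: ready={B} → run B
t=34: ready={B} → run B
t=35: (idle)
t=36: (idle)
t=37: (idle)

completion order = A, D, H, E, C, G, B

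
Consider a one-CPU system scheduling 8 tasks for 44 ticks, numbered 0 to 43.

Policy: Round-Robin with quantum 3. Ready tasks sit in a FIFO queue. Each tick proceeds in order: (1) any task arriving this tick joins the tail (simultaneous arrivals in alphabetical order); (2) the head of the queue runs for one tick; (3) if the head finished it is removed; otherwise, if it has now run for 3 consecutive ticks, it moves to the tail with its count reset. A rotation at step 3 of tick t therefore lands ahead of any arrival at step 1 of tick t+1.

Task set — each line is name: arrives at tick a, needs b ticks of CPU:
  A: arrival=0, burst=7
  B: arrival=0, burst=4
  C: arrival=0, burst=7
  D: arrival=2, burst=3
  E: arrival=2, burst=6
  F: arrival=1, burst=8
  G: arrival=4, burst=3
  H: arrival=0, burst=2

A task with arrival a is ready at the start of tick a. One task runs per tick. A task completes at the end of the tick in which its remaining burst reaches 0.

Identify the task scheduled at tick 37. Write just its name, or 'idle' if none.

running at tick 37 = C

t=0: queue=[A,B,C,H] q_used=0 → run A
t=1: queue=[A,B,C,H,F] q_used=1 → run A
t=2: queue=[A,B,C,H,F,D,E] q_used=2 → run A
t=3: queue=[B,C,H,F,D,E,A] q_used=0 → run B
t=4: queue=[B,C,H,F,D,E,A,G] q_used=1 → run B
t=5: queue=[B,C,H,F,D,E,A,G] q_used=2 → run B
t=6: queue=[C,H,F,D,E,A,G,B] q_used=0 → run C
t=7: queue=[C,H,F,D,E,A,G,B] q_used=1 → run C
t=8: queue=[C,H,F,D,E,A,G,B] q_used=2 → run C
t=9: queue=[H,F,D,E,A,G,B,C] q_used=0 → run H
t=10: queue=[H,F,D,E,A,G,B,C] q_used=1 → run H
t=11: queue=[F,D,E,A,G,B,C] q_used=0 → run F
t=12: queue=[F,D,E,A,G,B,C] q_used=1 → run F
t=13: queue=[F,D,E,A,G,B,C] q_used=2 → run F
t=14: queue=[D,E,A,G,B,C,F] q_used=0 → run D
t=15: queue=[D,E,A,G,B,C,F] q_used=1 → run D
t=16: queue=[D,E,A,G,B,C,F] q_used=2 → run D
t=17: queue=[E,A,G,B,C,F] q_used=0 → run E
t=18: queue=[E,A,G,B,C,F] q_used=1 → run E
t=19: queue=[E,A,G,B,C,F] q_used=2 → run E
t=20: queue=[A,G,B,C,F,E] q_used=0 → run A
t=21: queue=[A,G,B,C,F,E] q_used=1 → run A
t=22: queue=[A,G,B,C,F,E] q_used=2 → run A
t=23: queue=[G,B,C,F,E,A] q_used=0 → run G
t=24: queue=[G,B,C,F,E,A] q_used=1 → run G
t=25: queue=[G,B,C,F,E,A] q_used=2 → run G
t=26: queue=[B,C,F,E,A] q_used=0 → run B
t=27: queue=[C,F,E,A] q_used=0 → run C
t=28: queue=[C,F,E,A] q_used=1 → run C
t=29: queue=[C,F,E,A] q_used=2 → run C
t=30: queue=[F,E,A,C] q_used=0 → run F
t=31: queue=[F,E,A,C] q_used=1 → run F
t=32: queue=[F,E,A,C] q_used=2 → run F
t=33: queue=[E,A,C,F] q_used=0 → run E
t=34: queue=[E,A,C,F] q_used=1 → run E
t=35: queue=[E,A,C,F] q_used=2 → run E
t=36: queue=[A,C,F] q_used=0 → run A
t=37: queue=[C,F] q_used=0 → run C
t=38: queue=[F] q_used=0 → run F
t=39: queue=[F] q_used=1 → run F
t=40: (idle)
t=41: (idle)
t=42: (idle)
t=43: (idle)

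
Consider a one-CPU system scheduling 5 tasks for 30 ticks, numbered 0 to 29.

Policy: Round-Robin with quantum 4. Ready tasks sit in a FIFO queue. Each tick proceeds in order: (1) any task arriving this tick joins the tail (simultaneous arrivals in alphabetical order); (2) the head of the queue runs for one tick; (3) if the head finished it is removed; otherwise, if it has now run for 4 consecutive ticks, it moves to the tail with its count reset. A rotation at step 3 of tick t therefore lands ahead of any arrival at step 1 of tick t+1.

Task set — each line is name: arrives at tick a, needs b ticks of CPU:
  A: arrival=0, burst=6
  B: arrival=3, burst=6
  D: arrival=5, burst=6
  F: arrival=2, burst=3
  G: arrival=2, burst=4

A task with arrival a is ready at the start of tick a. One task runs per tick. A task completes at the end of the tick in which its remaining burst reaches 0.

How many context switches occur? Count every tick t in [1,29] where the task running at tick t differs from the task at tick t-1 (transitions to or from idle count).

t=0: queue=[A] q_used=0 → run A
t=1: queue=[A] q_used=1 → run A
t=2: queue=[A,F,G] q_used=2 → run A
t=3: queue=[A,F,G,B] q_used=3 → run A
t=4: queue=[F,G,B,A] q_used=0 → run F
t=5: queue=[F,G,B,A,D] q_used=1 → run F
t=6: queue=[F,G,B,A,D] q_used=2 → run F
t=7: queue=[G,B,A,D] q_used=0 → run G
t=8: queue=[G,B,A,D] q_used=1 → run G
t=9: queue=[G,B,A,D] q_used=2 → run G
t=10: queue=[G,B,A,D] q_used=3 → run G
t=11: queue=[B,A,D] q_used=0 → run B
t=12: queue=[B,A,D] q_used=1 → run B
t=13: queue=[B,A,D] q_used=2 → run B
t=14: queue=[B,A,D] q_used=3 → run B
t=15: queue=[A,D,B] q_used=0 → run A
t=16: queue=[A,D,B] q_used=1 → run A
t=17: queue=[D,B] q_used=0 → run D
t=18: queue=[D,B] q_used=1 → run D
t=19: queue=[D,B] q_used=2 → run D
t=20: queue=[D,B] q_used=3 → run D
t=21: queue=[B,D] q_used=0 → run B
t=22: queue=[B,D] q_used=1 → run B
t=23: queue=[D] q_used=0 → run D
t=24: queue=[D] q_used=1 → run D
t=25: (idle)
t=26: (idle)
t=27: (idle)
t=28: (idle)
t=29: (idle)

context switches = 8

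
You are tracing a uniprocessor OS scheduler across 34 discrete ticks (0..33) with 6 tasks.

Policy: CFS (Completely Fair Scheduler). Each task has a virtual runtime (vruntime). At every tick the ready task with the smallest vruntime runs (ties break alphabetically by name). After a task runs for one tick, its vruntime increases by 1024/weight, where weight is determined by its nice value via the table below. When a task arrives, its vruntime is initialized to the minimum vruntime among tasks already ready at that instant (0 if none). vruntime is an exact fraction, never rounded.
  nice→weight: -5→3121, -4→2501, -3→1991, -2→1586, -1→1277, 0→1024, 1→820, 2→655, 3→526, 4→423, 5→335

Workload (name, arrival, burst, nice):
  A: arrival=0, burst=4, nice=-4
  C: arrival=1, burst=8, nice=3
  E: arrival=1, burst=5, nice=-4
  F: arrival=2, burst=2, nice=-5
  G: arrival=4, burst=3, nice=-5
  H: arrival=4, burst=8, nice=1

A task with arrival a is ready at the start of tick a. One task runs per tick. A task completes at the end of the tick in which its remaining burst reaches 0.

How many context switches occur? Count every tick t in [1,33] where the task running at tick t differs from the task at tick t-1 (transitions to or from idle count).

context switches = 24

t=0: vr[A=0] → run A
t=1: vr[A=1024/2501 C=1024/2501 E=1024/2501] → run A
t=2: vr[A=2048/2501 C=1024/2501 E=1024/2501 F=1024/2501] → run C
t=3: vr[A=2048/2501 C=1549824/657763 E=1024/2501 F=1024/2501] → run E
t=4: vr[A=2048/2501 C=1549824/657763 E=2048/2501 F=1024/2501 G=1024/2501 H=1024/2501] → run F
t=5: vr[A=2048/2501 C=1549824/657763 E=2048/2501 F=5756928/7805621 G=1024/2501 H=1024/2501] → run G
t=6: vr[A=2048/2501 C=1549824/657763 E=2048/2501 F=5756928/7805621 G=5756928/7805621 H=1024/2501] → run H
t=7: vr[A=2048/2501 C=1549824/657763 E=2048/2501 F=5756928/7805621 G=5756928/7805621 H=20736/12505] → run F
t=8: vr[A=2048/2501 C=1549824/657763 E=2048/2501 G=5756928/7805621 H=20736/12505] → run G
t=9: vr[A=2048/2501 C=1549824/657763 E=2048/2501 G=8317952/7805621 H=20736/12505] → run A
t=10: vr[A=3072/2501 C=1549824/657763 E=2048/2501 G=8317952/7805621 H=20736/12505] → run E
t=11: vr[A=3072/2501 C=1549824/657763 E=3072/2501 G=8317952/7805621 H=20736/12505] → run G
t=12: vr[A=3072/2501 C=1549824/657763 E=3072/2501 H=20736/12505] → run A
t=13: vr[C=1549824/657763 E=3072/2501 H=20736/12505] → run E
t=14: vr[C=1549824/657763 E=4096/2501 H=20736/12505] → run E
t=15: vr[C=1549824/657763 E=5120/2501 H=20736/12505] → run H
t=16: vr[C=1549824/657763 E=5120/2501 H=36352/12505] → run E
t=17: vr[C=1549824/657763 H=36352/12505] → run C
t=18: vr[C=2830336/657763 H=36352/12505] → run H
t=19: vr[C=2830336/657763 H=51968/12505] → run H
t=20: vr[C=2830336/657763 H=67584/12505] → run C
t=21: vr[C=4110848/657763 H=67584/12505] → run H
t=22: vr[C=4110848/657763 H=16640/2501] → run C
t=23: vr[C=5391360/657763 H=16640/2501] → run H
t=24: vr[C=5391360/657763 H=98816/12505] → run H
t=25: vr[C=5391360/657763 H=114432/12505] → run C
t=26: vr[C=6671872/657763 H=114432/12505] → run H
t=27: vr[C=6671872/657763] → run C
t=28: vr[C=7952384/657763] → run C
t=29: vr[C=9232896/657763] → run C
t=30: (idle)
t=31: (idle)
t=32: (idle)
t=33: (idle)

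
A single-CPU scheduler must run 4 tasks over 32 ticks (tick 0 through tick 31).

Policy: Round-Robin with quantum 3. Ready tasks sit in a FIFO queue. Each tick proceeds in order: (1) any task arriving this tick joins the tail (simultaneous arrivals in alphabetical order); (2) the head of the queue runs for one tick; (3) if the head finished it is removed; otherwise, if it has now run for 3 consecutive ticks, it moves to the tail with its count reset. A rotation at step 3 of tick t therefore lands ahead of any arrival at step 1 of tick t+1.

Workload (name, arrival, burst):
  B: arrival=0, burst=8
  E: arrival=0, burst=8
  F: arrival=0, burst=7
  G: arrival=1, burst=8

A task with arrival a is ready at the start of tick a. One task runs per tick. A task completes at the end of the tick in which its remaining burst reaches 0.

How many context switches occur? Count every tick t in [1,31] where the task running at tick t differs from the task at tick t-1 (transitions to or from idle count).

context switches = 12

t=0: queue=[B,E,F] q_used=0 → run B
t=1: queue=[B,E,F,G] q_used=1 → run B
t=2: queue=[B,E,F,G] q_used=2 → run B
t=3: queue=[E,F,G,B] q_used=0 → run E
t=4: queue=[E,F,G,B] q_used=1 → run E
t=5: queue=[E,F,G,B] q_used=2 → run E
t=6: queue=[F,G,B,E] q_used=0 → run F
t=7: queue=[F,G,B,E] q_used=1 → run F
t=8: queue=[F,G,B,E] q_used=2 → run F
t=9: queue=[G,B,E,F] q_used=0 → run G
t=10: queue=[G,B,E,F] q_used=1 → run G
t=11: queue=[G,B,E,F] q_used=2 → run G
t=12: queue=[B,E,F,G] q_used=0 → run B
t=13: queue=[B,E,F,G] q_used=1 → run B
t=14: queue=[B,E,F,G] q_used=2 → run B
t=15: queue=[E,F,G,B] q_used=0 → run E
t=16: queue=[E,F,G,B] q_used=1 → run E
t=17: queue=[E,F,G,B] q_used=2 → run E
t=18: queue=[F,G,B,E] q_used=0 → run F
t=19: queue=[F,G,B,E] q_used=1 → run F
t=20: queue=[F,G,B,E] q_used=2 → run F
t=21: queue=[G,B,E,F] q_used=0 → run G
t=22: queue=[G,B,E,F] q_used=1 → run G
t=23: queue=[G,B,E,F] q_used=2 → run G
t=24: queue=[B,E,F,G] q_used=0 → run B
t=25: queue=[B,E,F,G] q_used=1 → run B
t=26: queue=[E,F,G] q_used=0 → run E
t=27: queue=[E,F,G] q_used=1 → run E
t=28: queue=[F,G] q_used=0 → run F
t=29: queue=[G] q_used=0 → run G
t=30: queue=[G] q_used=1 → run G
t=31: (idle)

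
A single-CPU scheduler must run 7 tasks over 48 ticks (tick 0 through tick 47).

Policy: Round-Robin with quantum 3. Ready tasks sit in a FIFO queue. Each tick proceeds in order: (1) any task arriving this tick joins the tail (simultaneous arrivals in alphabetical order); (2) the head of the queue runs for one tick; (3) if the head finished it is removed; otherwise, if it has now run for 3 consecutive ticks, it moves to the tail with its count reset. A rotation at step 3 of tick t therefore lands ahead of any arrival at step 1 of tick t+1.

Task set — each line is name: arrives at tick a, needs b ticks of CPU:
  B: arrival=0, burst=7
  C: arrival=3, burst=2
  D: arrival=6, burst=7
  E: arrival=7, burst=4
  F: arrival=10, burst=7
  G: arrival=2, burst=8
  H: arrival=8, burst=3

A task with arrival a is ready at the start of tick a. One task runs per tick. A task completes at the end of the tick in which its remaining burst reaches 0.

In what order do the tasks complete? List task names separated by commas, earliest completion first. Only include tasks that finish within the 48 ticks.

completion order = C, H, B, G, E, D, F

t=0: queue=[B] q_used=0 → run B
t=1: queue=[B] q_used=1 → run B
t=2: queue=[B,G] q_used=2 → run B
t=3: queue=[G,B,C] q_used=0 → run G
t=4: queue=[G,B,C] q_used=1 → run G
t=5: queue=[G,B,C] q_used=2 → run G
t=6: queue=[B,C,G,D] q_used=0 → run B
t=7: queue=[B,C,G,D,E] q_used=1 → run B
t=8: queue=[B,C,G,D,E,H] q_used=2 → run B
t=9: queue=[C,G,D,E,H,B] q_used=0 → run C
t=10: queue=[C,G,D,E,H,B,F] q_used=1 → run C
t=11: queue=[G,D,E,H,B,F] q_used=0 → run G
t=12: queue=[G,D,E,H,B,F] q_used=1 → run G
t=13: queue=[G,D,E,H,B,F] q_used=2 → run G
t=14: queue=[D,E,H,B,F,G] q_used=0 → run D
t=15: queue=[D,E,H,B,F,G] q_used=1 → run D
t=16: queue=[D,E,H,B,F,G] q_used=2 → run D
t=17: queue=[E,H,B,F,G,D] q_used=0 → run E
t=18: queue=[E,H,B,F,G,D] q_used=1 → run E
t=19: queue=[E,H,B,F,G,D] q_used=2 → run E
t=20: queue=[H,B,F,G,D,E] q_used=0 → run H
t=21: queue=[H,B,F,G,D,E] q_used=1 → run H
t=22: queue=[H,B,F,G,D,E] q_used=2 → run H
t=23: queue=[B,F,G,D,E] q_used=0 → run B
t=24: queue=[F,G,D,E] q_used=0 → run F
t=25: queue=[F,G,D,E] q_used=1 → run F
t=26: queue=[F,G,D,E] q_used=2 → run F
t=27: queue=[G,D,E,F] q_used=0 → run G
t=28: queue=[G,D,E,F] q_used=1 → run G
t=29: queue=[D,E,F] q_used=0 → run D
t=30: queue=[D,E,F] q_used=1 → run D
t=31: queue=[D,E,F] q_used=2 → run D
t=32: queue=[E,F,D] q_used=0 → run E
t=33: queue=[F,D] q_used=0 → run F
t=34: queue=[F,D] q_used=1 → run F
t=35: queue=[F,D] q_used=2 → run F
t=36: queue=[D,F] q_used=0 → run D
t=37: queue=[F] q_used=0 → run F
t=38: (idle)
t=39: (idle)
t=40: (idle)
t=41: (idle)
t=42: (idle)
t=43: (idle)
t=44: (idle)
t=45: (idle)
t=46: (idle)
t=47: (idle)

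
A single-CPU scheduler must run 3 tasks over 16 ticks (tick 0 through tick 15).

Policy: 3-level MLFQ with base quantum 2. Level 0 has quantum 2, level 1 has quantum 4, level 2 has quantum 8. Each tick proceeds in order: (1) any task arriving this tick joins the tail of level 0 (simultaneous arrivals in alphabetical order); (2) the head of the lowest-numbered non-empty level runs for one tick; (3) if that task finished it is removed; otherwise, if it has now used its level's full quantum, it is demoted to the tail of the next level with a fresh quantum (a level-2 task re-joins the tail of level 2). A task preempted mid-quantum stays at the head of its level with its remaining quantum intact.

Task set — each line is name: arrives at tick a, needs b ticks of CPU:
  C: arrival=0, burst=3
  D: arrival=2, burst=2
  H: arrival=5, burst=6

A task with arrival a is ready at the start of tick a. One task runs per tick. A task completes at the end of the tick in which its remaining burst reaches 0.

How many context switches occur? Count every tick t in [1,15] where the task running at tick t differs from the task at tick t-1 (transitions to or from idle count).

t=0: L0/L1/L2 = C/-/- → run C
t=1: L0/L1/L2 = C/-/- → run C
t=2: L0/L1/L2 = D/C/- → run D
t=3: L0/L1/L2 = D/C/- → run D
t=4: L0/L1/L2 = -/C/- → run C
t=5: L0/L1/L2 = H/-/- → run H
t=6: L0/L1/L2 = H/-/- → run H
t=7: L0/L1/L2 = -/H/- → run H
t=8: L0/L1/L2 = -/H/- → run H
t=9: L0/L1/L2 = -/H/- → run H
t=10: L0/L1/L2 = -/H/- → run H
t=11: (idle)
t=12: (idle)
t=13: (idle)
t=14: (idle)
t=15: (idle)

context switches = 4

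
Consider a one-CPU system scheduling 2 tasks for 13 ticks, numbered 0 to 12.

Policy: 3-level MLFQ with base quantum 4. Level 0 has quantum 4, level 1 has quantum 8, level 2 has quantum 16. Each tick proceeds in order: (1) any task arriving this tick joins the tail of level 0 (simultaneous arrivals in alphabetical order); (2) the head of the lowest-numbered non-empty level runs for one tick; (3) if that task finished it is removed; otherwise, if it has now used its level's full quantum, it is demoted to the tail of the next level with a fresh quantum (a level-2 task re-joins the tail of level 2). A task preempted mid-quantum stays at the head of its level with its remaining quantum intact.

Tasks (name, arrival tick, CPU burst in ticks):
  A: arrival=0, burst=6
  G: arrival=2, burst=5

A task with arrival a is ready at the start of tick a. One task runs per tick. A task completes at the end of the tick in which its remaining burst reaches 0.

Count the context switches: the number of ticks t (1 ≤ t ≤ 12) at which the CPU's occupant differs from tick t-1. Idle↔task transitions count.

t=0: L0/L1/L2 = A/-/- → run A
t=1: L0/L1/L2 = A/-/- → run A
t=2: L0/L1/L2 = AG/-/- → run A
t=3: L0/L1/L2 = AG/-/- → run A
t=4: L0/L1/L2 = G/A/- → run G
t=5: L0/L1/L2 = G/A/- → run G
t=6: L0/L1/L2 = G/A/- → run G
t=7: L0/L1/L2 = G/A/- → run G
t=8: L0/L1/L2 = -/AG/- → run A
t=9: L0/L1/L2 = -/AG/- → run A
t=10: L0/L1/L2 = -/G/- → run G
t=11: (idle)
t=12: (idle)

context switches = 4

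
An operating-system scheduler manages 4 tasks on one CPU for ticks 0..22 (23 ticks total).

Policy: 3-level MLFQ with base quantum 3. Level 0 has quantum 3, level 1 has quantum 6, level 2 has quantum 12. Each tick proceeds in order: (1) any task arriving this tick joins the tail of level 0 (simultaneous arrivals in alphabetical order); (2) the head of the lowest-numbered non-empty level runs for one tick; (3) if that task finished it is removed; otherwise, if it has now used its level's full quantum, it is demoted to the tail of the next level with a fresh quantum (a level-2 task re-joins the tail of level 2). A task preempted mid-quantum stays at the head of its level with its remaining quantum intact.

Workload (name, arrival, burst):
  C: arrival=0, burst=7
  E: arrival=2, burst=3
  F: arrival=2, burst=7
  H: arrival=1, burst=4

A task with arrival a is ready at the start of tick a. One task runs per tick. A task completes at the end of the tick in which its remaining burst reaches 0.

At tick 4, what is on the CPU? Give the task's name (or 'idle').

t=0: L0/L1/L2 = C/-/- → run C
t=1: L0/L1/L2 = CH/-/- → run C
t=2: L0/L1/L2 = CHEF/-/- → run C
t=3: L0/L1/L2 = HEF/C/- → run H
t=4: L0/L1/L2 = HEF/C/- → run H
t=5: L0/L1/L2 = HEF/C/- → run H
t=6: L0/L1/L2 = EF/CH/- → run E
t=7: L0/L1/L2 = EF/CH/- → run E
t=8: L0/L1/L2 = EF/CH/- → run E
t=9: L0/L1/L2 = F/CH/- → run F
t=10: L0/L1/L2 = F/CH/- → run F
t=11: L0/L1/L2 = F/CH/- → run F
t=12: L0/L1/L2 = -/CHF/- → run C
t=13: L0/L1/L2 = -/CHF/- → run C
t=14: L0/L1/L2 = -/CHF/- → run C
t=15: L0/L1/L2 = -/CHF/- → run C
t=16: L0/L1/L2 = -/HF/- → run H
t=17: L0/L1/L2 = -/F/- → run F
t=18: L0/L1/L2 = -/F/- → run F
t=19: L0/L1/L2 = -/F/- → run F
t=20: L0/L1/L2 = -/F/- → run F
t=21: (idle)
t=22: (idle)

running at tick 4 = H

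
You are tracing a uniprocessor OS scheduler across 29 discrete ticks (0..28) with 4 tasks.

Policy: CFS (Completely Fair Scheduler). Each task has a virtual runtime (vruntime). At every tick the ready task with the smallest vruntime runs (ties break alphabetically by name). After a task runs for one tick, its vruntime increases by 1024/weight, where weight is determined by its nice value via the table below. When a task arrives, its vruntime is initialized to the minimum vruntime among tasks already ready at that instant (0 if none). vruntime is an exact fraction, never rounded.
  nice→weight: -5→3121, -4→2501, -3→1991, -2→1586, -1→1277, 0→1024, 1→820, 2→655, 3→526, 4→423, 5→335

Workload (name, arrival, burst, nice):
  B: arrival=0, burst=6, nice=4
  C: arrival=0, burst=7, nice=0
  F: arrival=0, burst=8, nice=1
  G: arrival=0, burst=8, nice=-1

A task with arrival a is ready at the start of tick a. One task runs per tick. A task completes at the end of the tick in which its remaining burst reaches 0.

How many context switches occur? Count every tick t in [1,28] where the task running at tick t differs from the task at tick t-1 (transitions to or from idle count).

t=0: vr[B=0 C=0 F=0 G=0] → run B
t=1: vr[B=1024/423 C=0 F=0 G=0] → run C
t=2: vr[B=1024/423 C=1 F=0 G=0] → run F
t=3: vr[B=1024/423 C=1 F=256/205 G=0] → run G
t=4: vr[B=1024/423 C=1 F=256/205 G=1024/1277] → run G
t=5: vr[B=1024/423 C=1 F=256/205 G=2048/1277] → run C
t=6: vr[B=1024/423 C=2 F=256/205 G=2048/1277] → run F
t=7: vr[B=1024/423 C=2 F=512/205 G=2048/1277] → run G
t=8: vr[B=1024/423 C=2 F=512/205 G=3072/1277] → run C
t=9: vr[B=1024/423 C=3 F=512/205 G=3072/1277] → run G
t=10: vr[B=1024/423 C=3 F=512/205 G=4096/1277] → run B
t=11: vr[B=2048/423 C=3 F=512/205 G=4096/1277] → run F
t=12: vr[B=2048/423 C=3 F=768/205 G=4096/1277] → run C
t=13: vr[B=2048/423 C=4 F=768/205 G=4096/1277] → run G
t=14: vr[B=2048/423 C=4 F=768/205 G=5120/1277] → run F
t=15: vr[B=2048/423 C=4 F=1024/205 G=5120/1277] → run C
t=16: vr[B=2048/423 C=5 F=1024/205 G=5120/1277] → run G
t=17: vr[B=2048/423 C=5 F=1024/205 G=6144/1277] → run G
t=18: vr[B=2048/423 C=5 F=1024/205 G=7168/1277] → run B
t=19: vr[B=1024/141 C=5 F=1024/205 G=7168/1277] → run F
t=20: vr[B=1024/141 C=5 F=256/41 G=7168/1277] → run C
t=21: vr[B=1024/141 C=6 F=256/41 G=7168/1277] → run G
t=22: vr[B=1024/141 C=6 F=256/41] → run C
t=23: vr[B=1024/141 F=256/41] → run F
t=24: vr[B=1024/141 F=1536/205] → run B
t=25: vr[B=4096/423 F=1536/205] → run F
t=26: vr[B=4096/423 F=1792/205] → run F
t=27: vr[B=4096/423] → run B
t=28: vr[B=5120/423] → run B

context switches = 24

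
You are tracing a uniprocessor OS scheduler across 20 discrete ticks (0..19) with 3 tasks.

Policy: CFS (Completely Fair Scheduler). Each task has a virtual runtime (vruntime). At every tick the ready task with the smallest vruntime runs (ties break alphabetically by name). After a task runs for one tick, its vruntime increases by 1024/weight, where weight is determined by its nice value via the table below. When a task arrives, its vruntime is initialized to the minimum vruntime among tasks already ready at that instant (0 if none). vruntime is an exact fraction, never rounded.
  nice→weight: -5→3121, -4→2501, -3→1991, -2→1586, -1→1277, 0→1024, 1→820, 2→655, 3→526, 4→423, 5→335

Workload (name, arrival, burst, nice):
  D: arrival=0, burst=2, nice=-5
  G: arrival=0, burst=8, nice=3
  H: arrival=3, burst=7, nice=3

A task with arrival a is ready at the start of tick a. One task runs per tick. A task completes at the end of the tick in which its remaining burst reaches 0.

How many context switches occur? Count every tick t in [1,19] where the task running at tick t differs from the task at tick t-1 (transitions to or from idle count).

context switches = 17

t=0: vr[D=0 G=0] → run D
t=1: vr[D=1024/3121 G=0] → run G
t=2: vr[D=1024/3121 G=512/263] → run D
t=3: vr[G=512/263 H=512/263] → run G
t=4: vr[G=1024/263 H=512/263] → run H
t=5: vr[G=1024/263 H=1024/263] → run G
t=6: vr[G=1536/263 H=1024/263] → run H
t=7: vr[G=1536/263 H=1536/263] → run G
t=8: vr[G=2048/263 H=1536/263] → run H
t=9: vr[G=2048/263 H=2048/263] → run G
t=10: vr[G=2560/263 H=2048/263] → run H
t=11: vr[G=2560/263 H=2560/263] → run G
t=12: vr[G=3072/263 H=2560/263] → run H
t=13: vr[G=3072/263 H=3072/263] → run G
t=14: vr[G=3584/263 H=3072/263] → run H
t=15: vr[G=3584/263 H=3584/263] → run G
t=16: vr[H=3584/263] → run H
t=17: (idle)
t=18: (idle)
t=19: (idle)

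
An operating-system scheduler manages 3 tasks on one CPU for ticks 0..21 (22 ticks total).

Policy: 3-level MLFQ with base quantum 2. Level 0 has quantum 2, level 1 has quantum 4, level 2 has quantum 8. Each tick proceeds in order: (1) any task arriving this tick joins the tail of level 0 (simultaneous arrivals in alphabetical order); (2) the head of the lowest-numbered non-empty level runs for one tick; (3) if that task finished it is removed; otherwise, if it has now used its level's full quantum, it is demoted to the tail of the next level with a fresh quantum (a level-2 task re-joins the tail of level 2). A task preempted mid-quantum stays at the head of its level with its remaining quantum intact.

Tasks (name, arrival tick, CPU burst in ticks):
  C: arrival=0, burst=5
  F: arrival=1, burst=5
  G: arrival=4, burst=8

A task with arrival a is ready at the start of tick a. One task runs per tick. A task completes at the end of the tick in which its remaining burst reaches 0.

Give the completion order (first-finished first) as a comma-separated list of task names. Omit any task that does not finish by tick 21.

t=0: L0/L1/L2 = C/-/- → run C
t=1: L0/L1/L2 = CF/-/- → run C
t=2: L0/L1/L2 = F/C/- → run F
t=3: L0/L1/L2 = F/C/- → run F
t=4: L0/L1/L2 = G/CF/- → run G
t=5: L0/L1/L2 = G/CF/- → run G
t=6: L0/L1/L2 = -/CFG/- → run C
t=7: L0/L1/L2 = -/CFG/- → run C
t=8: L0/L1/L2 = -/CFG/- → run C
t=9: L0/L1/L2 = -/FG/- → run F
t=10: L0/L1/L2 = -/FG/- → run F
t=11: L0/L1/L2 = -/FG/- → run F
t=12: L0/L1/L2 = -/G/- → run G
t=13: L0/L1/L2 = -/G/- → run G
t=14: L0/L1/L2 = -/G/- → run G
t=15: L0/L1/L2 = -/G/- → run G
t=16: L0/L1/L2 = -/-/G → run G
t=17: L0/L1/L2 = -/-/G → run G
t=18: (idle)
t=19: (idle)
t=20: (idle)
t=21: (idle)

completion order = C, F, G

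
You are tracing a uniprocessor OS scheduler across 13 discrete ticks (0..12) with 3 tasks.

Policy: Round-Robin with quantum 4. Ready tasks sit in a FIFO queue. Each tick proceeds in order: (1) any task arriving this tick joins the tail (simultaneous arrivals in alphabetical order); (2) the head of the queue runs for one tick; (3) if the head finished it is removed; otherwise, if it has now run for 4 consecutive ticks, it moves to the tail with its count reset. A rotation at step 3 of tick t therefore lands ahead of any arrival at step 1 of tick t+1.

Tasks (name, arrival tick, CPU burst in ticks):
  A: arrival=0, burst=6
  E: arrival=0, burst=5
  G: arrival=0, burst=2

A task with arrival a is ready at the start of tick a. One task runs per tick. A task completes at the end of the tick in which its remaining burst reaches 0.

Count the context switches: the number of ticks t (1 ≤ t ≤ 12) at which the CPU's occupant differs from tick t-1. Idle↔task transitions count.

t=0: queue=[A,E,G] q_used=0 → run A
t=1: queue=[A,E,G] q_used=1 → run A
t=2: queue=[A,E,G] q_used=2 → run A
t=3: queue=[A,E,G] q_used=3 → run A
t=4: queue=[E,G,A] q_used=0 → run E
t=5: queue=[E,G,A] q_used=1 → run E
t=6: queue=[E,G,A] q_used=2 → run E
t=7: queue=[E,G,A] q_used=3 → run E
t=8: queue=[G,A,E] q_used=0 → run G
t=9: queue=[G,A,E] q_used=1 → run G
t=10: queue=[A,E] q_used=0 → run A
t=11: queue=[A,E] q_used=1 → run A
t=12: queue=[E] q_used=0 → run E

context switches = 4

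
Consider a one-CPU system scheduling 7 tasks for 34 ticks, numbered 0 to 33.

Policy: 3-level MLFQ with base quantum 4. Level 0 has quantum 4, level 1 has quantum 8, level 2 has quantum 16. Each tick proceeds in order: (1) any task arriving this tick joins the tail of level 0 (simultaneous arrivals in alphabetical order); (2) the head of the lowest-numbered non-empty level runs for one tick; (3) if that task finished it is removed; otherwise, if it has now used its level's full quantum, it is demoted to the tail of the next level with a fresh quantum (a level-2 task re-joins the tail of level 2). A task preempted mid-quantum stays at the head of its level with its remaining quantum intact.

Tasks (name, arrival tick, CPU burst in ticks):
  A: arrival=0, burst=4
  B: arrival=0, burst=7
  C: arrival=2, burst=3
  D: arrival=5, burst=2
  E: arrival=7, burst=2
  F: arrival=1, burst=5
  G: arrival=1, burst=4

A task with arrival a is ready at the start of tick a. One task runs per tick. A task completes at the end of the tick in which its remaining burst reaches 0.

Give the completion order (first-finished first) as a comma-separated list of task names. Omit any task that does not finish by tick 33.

completion order = A, G, C, D, E, B, F

t=0: L0/L1/L2 = AB/-/- → run A
t=1: L0/L1/L2 = ABFG/-/- → run A
t=2: L0/L1/L2 = ABFGC/-/- → run A
t=3: L0/L1/L2 = ABFGC/-/- → run A
t=4: L0/L1/L2 = BFGC/-/- → run B
t=5: L0/L1/L2 = BFGCD/-/- → run B
t=6: L0/L1/L2 = BFGCD/-/- → run B
t=7: L0/L1/L2 = BFGCDE/-/- → run B
t=8: L0/L1/L2 = FGCDE/B/- → run F
t=9: L0/L1/L2 = FGCDE/B/- → run F
t=10: L0/L1/L2 = FGCDE/B/- → run F
t=11: L0/L1/L2 = FGCDE/B/- → run F
t=12: L0/L1/L2 = GCDE/BF/- → run G
t=13: L0/L1/L2 = GCDE/BF/- → run G
t=14: L0/L1/L2 = GCDE/BF/- → run G
t=15: L0/L1/L2 = GCDE/BF/- → run G
t=16: L0/L1/L2 = CDE/BF/- → run C
t=17: L0/L1/L2 = CDE/BF/- → run C
t=18: L0/L1/L2 = CDE/BF/- → run C
t=19: L0/L1/L2 = DE/BF/- → run D
t=20: L0/L1/L2 = DE/BF/- → run D
t=21: L0/L1/L2 = E/BF/- → run E
t=22: L0/L1/L2 = E/BF/- → run E
t=23: L0/L1/L2 = -/BF/- → run B
t=24: L0/L1/L2 = -/BF/- → run B
t=25: L0/L1/L2 = -/BF/- → run B
t=26: L0/L1/L2 = -/F/- → run F
t=27: (idle)
t=28: (idle)
t=29: (idle)
t=30: (idle)
t=31: (idle)
t=32: (idle)
t=33: (idle)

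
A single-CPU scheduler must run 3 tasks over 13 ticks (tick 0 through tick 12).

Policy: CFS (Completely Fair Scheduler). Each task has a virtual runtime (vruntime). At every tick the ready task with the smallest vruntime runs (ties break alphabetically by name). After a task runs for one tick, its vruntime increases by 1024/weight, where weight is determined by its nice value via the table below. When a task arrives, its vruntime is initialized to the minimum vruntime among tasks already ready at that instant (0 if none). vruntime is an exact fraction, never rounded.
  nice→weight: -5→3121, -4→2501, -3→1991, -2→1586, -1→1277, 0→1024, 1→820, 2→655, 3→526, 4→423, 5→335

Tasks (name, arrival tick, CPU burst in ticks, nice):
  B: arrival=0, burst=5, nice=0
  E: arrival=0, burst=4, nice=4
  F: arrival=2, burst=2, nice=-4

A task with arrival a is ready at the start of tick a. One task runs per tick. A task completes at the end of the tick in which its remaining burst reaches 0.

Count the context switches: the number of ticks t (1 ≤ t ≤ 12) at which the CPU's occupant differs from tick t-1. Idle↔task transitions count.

context switches = 8

t=0: vr[B=0 E=0] → run B
t=1: vr[B=1 E=0] → run E
t=2: vr[B=1 E=1024/423 F=1] → run B
t=3: vr[B=2 E=1024/423 F=1] → run F
t=4: vr[B=2 E=1024/423 F=3525/2501] → run F
t=5: vr[B=2 E=1024/423] → run B
t=6: vr[B=3 E=1024/423] → run E
t=7: vr[B=3 E=2048/423] → run B
t=8: vr[B=4 E=2048/423] → run B
t=9: vr[E=2048/423] → run E
t=10: vr[E=1024/141] → run E
t=11: (idle)
t=12: (idle)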